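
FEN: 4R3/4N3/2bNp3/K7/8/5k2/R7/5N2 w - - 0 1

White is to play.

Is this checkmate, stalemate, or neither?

neither

White to move; white king on a5.
In check: no.
Legal moves for White include: Rh8, Rg8, Rf8+, Rd8, Rc8, Rb8, Ra8, Ng8, Nec8, Ng6, Nxc6, Nef5, Nd5, Ndc8, Nf7, Nb7, Ndf5, Nb5, ... (list truncated; more exist).
White has legal moves and is not in check → neither.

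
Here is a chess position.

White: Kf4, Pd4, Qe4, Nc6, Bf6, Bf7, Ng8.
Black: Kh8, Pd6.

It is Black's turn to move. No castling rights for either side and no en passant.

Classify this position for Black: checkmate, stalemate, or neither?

checkmate

Black to move; black king on h8.
In check: yes, from the white bishop on f6.
King squares — g7: attacked by Bf6; h7: attacked by Qe4; g8: attacked by Bf7.
Legal moves for Black: none.
In check with no legal moves → checkmate.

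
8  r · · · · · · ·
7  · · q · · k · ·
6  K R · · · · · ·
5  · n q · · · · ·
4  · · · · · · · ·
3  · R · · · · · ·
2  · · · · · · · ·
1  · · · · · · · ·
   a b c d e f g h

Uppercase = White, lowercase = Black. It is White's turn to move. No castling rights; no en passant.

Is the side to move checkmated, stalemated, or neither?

White to move; white king on a6.
In check: yes, from the black rook on a8.
King squares — a5: attacked by Ra8; b5: attacked by Qc5; b6: own rook; a7: attacked by Nb5; b7: attacked by Qc7.
Legal moves for White: none.
In check with no legal moves → checkmate.

checkmate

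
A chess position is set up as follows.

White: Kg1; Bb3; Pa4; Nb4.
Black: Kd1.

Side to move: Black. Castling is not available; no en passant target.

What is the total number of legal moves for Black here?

Black to move; king on d1.
In check: yes, from the white bishop on b3.
Legal moves: Ke2, Kd2, Ke1, Kc1.
Count: 4.

4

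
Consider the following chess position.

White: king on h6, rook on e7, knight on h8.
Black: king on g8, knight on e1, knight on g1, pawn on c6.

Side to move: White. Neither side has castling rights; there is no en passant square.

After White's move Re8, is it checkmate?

yes

After Re8: black king on g8; in check: yes, from the white rook on e8.
King squares — f7: attacked by Nh8; g7: attacked by Kh6; h7: attacked by Kh6; f8: attacked by Re8; h8: attacked by Re8.
Black has no legal moves → checkmate.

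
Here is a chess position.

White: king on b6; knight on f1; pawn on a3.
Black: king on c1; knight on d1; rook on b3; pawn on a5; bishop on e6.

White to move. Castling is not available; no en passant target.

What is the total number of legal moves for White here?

White to move; king on b6.
In check: yes, from the black rook on b3.
Legal moves: Kc7, Ka7, Kc6, Ka6, Kc5, Kxa5.
Count: 6.

6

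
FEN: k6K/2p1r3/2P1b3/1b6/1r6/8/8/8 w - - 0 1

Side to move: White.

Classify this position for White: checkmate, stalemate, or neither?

White to move; white king on h8.
In check: no.
King squares — g7: attacked by Re7; h7: attacked by Re7; g8: attacked by Be6.
Legal moves for White: none.
Not in check and no legal moves → stalemate.

stalemate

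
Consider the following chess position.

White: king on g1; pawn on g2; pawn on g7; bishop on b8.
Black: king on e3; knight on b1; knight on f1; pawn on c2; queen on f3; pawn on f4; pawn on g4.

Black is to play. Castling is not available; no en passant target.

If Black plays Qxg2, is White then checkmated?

no

After Qxg2: white king on g1; in check: yes, from the black queen on g2.
White has 1 legal reply: Kxg2.
In check but a legal move exists → not checkmate.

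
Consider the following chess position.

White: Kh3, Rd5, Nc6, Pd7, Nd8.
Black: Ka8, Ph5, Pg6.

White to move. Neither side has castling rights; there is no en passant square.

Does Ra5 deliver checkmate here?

After Ra5: black king on a8; in check: yes, from the white rook on a5.
King squares — a7: attacked by Ra5; b7: attacked by Nd8; b8: attacked by Nc6.
Black has no legal moves → checkmate.

yes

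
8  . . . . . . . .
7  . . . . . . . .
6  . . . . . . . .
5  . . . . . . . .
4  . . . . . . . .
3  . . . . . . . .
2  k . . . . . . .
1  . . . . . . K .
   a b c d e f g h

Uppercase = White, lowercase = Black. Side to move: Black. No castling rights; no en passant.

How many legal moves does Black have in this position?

Black to move; king on a2.
In check: no.
Legal moves: Kb3, Ka3, Kb2, Kb1, Ka1.
Count: 5.

5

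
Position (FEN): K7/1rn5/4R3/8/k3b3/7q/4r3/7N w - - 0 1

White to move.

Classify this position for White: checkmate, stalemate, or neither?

checkmate

White to move; white king on a8.
In check: yes, from the black knight on c7.
King squares — a7: attacked by Rb7; b7: attacked by Be4; b8: attacked by Rb7.
Legal moves for White: none.
In check with no legal moves → checkmate.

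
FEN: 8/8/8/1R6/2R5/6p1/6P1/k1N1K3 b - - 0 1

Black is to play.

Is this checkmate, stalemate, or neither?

Black to move; black king on a1.
In check: no.
King squares — b1: attacked by Rb5; a2: attacked by Nc1; b2: attacked by Rb5.
Legal moves for Black: none.
Not in check and no legal moves → stalemate.

stalemate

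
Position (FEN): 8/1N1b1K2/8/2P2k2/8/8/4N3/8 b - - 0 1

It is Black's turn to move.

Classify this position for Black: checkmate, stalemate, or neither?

Black to move; black king on f5.
In check: no.
Legal moves for Black: Be8+, Bc8, Be6+, Bc6, Bb5, Ba4, Kg5, Ke5, Kg4, Ke4.
Black has 10 legal moves and is not in check → neither.

neither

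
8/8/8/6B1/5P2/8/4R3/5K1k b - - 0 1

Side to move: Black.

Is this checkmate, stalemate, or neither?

Black to move; black king on h1.
In check: no.
King squares — g1: attacked by Kf1; g2: attacked by Kf1; h2: attacked by Re2.
Legal moves for Black: none.
Not in check and no legal moves → stalemate.

stalemate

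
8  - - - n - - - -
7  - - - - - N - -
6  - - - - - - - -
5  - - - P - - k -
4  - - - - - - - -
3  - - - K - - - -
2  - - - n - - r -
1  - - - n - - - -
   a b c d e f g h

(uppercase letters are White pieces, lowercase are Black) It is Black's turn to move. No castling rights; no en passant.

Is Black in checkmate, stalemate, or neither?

Black to move; black king on g5.
In check: yes, from the white knight on f7.
Legal moves for Black: Kg6, Kf6, Kh5, Kf5, Kh4, Kg4, Kf4, Nxf7.
Black is in check but has 8 legal moves → neither.

neither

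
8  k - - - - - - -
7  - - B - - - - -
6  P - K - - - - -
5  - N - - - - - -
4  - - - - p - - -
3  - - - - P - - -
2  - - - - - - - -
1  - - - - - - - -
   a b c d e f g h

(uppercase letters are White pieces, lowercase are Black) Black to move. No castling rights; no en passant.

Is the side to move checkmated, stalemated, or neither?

Black to move; black king on a8.
In check: no.
King squares — a7: attacked by Nb5; b7: attacked by Pa6; b8: attacked by Bc7.
Legal moves for Black: none.
Not in check and no legal moves → stalemate.

stalemate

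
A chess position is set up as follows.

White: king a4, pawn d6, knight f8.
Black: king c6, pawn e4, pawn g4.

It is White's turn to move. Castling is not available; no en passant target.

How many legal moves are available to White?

9

White to move; king on a4.
In check: no.
Legal moves: Nh7, Nd7, Ng6, Ne6, Ka5, Kb4, Kb3, Ka3, d7.
Count: 9.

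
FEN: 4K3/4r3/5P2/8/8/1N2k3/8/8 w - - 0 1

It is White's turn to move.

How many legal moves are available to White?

White to move; king on e8.
In check: yes, from the black rook on e7.
Legal moves: Kf8, Kd8, Kxe7, fxe7.
Count: 4.

4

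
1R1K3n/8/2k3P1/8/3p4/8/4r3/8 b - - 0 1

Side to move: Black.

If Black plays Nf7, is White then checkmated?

no

After Nf7: white king on d8; in check: yes, from the black knight on f7.
White has 2 legal replies: Kc8, gxf7.
In check but a legal move exists → not checkmate.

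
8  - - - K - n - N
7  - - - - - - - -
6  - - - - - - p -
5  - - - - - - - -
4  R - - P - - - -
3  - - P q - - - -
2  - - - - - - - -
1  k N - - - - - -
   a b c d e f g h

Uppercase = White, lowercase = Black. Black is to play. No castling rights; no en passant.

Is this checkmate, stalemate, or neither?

Black to move; black king on a1.
In check: yes, from the white rook on a4.
Legal moves for Black: Kb2, Kxb1.
Black is in check but has 2 legal moves → neither.

neither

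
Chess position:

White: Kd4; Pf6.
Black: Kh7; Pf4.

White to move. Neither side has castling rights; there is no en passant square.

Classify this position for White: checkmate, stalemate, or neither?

neither

White to move; white king on d4.
In check: no.
Legal moves for White: Ke5, Kd5, Kc5, Ke4, Kc4, Kd3, Kc3, f7.
White has 8 legal moves and is not in check → neither.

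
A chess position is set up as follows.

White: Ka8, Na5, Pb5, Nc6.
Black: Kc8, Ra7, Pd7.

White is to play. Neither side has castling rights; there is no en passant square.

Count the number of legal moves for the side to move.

2

White to move; king on a8.
In check: yes, from the black rook on a7.
Legal moves: Kxa7, Nxa7+.
Count: 2.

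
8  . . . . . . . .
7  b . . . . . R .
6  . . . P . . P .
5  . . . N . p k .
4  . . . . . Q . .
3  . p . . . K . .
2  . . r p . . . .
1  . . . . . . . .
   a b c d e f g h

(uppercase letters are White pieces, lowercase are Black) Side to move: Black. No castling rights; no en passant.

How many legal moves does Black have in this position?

1

Black to move; king on g5.
In check: yes, from the white queen on f4.
Legal moves: Kh5.
Count: 1.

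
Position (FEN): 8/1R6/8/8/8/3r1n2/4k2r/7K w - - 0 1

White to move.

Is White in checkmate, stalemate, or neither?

checkmate

White to move; white king on h1.
In check: yes, from the black rook on h2.
King squares — g1: attacked by Nf3; g2: attacked by Rh2; h2: attacked by Nf3.
Legal moves for White: none.
In check with no legal moves → checkmate.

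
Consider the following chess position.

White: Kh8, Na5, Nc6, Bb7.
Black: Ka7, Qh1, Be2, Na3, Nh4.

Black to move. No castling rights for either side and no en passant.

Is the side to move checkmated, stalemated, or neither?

Black to move; black king on a7.
In check: yes, from the white knight on c6.
King squares — a6: attacked by Bb7; b6: available; b7: attacked by Na5; a8: attacked by Bb7; b8: attacked by Nc6.
Legal moves for Black: Kb6, Qxc6.
Black is in check but has 2 legal moves → neither.

neither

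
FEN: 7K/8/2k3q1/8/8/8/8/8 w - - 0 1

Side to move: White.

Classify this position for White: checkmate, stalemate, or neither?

stalemate

White to move; white king on h8.
In check: no.
King squares — g7: attacked by Qg6; h7: attacked by Qg6; g8: attacked by Qg6.
Legal moves for White: none.
Not in check and no legal moves → stalemate.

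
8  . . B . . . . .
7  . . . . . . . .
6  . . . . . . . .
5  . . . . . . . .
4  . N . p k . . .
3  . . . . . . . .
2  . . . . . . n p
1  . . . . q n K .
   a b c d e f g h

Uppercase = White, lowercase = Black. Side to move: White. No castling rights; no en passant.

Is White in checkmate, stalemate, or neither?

neither

White to move; white king on g1.
In check: yes, from the black pawn on h2.
King squares — f1: attacked by Qe1; h1: available; f2: attacked by Qe1; g2: available; h2: attacked by Nf1.
Legal moves for White: Kxg2, Kh1.
White is in check but has 2 legal moves → neither.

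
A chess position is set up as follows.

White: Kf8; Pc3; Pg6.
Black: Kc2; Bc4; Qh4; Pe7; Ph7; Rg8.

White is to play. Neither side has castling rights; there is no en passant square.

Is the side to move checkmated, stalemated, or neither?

checkmate

White to move; white king on f8.
In check: yes, from the black rook on g8.
King squares — e7: attacked by Qh4; f7: attacked by Bc4; g7: attacked by Rg8; e8: attacked by Rg8; g8: attacked by Bc4.
Legal moves for White: none.
In check with no legal moves → checkmate.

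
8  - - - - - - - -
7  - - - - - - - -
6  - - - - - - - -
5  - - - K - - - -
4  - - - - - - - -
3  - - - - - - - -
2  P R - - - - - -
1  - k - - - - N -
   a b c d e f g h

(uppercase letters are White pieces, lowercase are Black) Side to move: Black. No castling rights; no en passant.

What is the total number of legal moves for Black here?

3

Black to move; king on b1.
In check: yes, from the white rook on b2.
Legal moves: Kxb2, Kc1, Ka1.
Count: 3.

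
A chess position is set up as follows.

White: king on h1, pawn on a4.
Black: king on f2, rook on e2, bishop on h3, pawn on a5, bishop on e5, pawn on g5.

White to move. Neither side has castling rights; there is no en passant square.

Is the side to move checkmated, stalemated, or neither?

White to move; white king on h1.
In check: no.
King squares — g1: attacked by Kf2; g2: attacked by Kf2; h2: attacked by Be5.
Legal moves for White: none.
Not in check and no legal moves → stalemate.

stalemate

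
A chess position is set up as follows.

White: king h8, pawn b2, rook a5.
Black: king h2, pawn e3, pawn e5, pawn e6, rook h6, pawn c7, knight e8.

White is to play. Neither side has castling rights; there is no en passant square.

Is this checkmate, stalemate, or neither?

White to move; white king on h8.
In check: yes, from the black rook on h6.
Legal moves for White: Kg8.
White is in check but has 1 legal move → neither.

neither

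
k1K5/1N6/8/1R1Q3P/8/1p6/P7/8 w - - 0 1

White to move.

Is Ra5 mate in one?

After Ra5: black king on a8; in check: yes, from the white rook on a5.
King squares — a7: attacked by Ra5; b7: attacked by Qd5; b8: attacked by Kc8.
Black has no legal moves → checkmate.

yes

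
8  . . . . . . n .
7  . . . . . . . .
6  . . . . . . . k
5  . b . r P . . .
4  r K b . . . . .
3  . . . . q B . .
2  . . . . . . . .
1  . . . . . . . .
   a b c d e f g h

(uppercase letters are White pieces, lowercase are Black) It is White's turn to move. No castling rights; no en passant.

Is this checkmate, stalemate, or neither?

checkmate

White to move; white king on b4.
In check: yes, from the black rook on a4.
King squares — a3: attacked by Qe3; b3: attacked by Qe3; c3: attacked by Qe3; a4: attacked by Bb5; c4: attacked by Ra4; a5: attacked by Ra4; b5: attacked by Bc4; c5: attacked by Qe3.
Legal moves for White: none.
In check with no legal moves → checkmate.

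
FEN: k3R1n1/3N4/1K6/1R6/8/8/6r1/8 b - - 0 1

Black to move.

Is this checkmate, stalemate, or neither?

checkmate

Black to move; black king on a8.
In check: yes, from the white rook on e8.
King squares — a7: attacked by Kb6; b7: attacked by Kb6; b8: attacked by Nd7.
Legal moves for Black: none.
In check with no legal moves → checkmate.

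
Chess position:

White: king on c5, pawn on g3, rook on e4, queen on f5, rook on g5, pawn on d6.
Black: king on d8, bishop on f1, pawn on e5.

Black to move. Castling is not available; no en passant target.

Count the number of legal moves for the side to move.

8

Black to move; king on d8.
In check: no.
Legal moves: Ke8, Ba6, Bb5, Bc4, Bh3, Bd3, Bg2, Be2.
Count: 8.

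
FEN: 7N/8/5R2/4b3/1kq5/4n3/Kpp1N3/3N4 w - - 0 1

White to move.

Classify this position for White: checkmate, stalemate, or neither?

checkmate

White to move; white king on a2.
In check: yes, from the black queen on c4.
King squares — a1: attacked by Pb2; b1: attacked by Pc2; b2: attacked by Be5; a3: attacked by Kb4; b3: attacked by Kb4.
Legal moves for White: none.
In check with no legal moves → checkmate.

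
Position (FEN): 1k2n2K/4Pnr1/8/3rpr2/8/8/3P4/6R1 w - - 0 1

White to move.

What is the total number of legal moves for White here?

0

White to move; king on h8.
In check: yes, from the black knight on f7.
Legal moves: none.
Count: 0.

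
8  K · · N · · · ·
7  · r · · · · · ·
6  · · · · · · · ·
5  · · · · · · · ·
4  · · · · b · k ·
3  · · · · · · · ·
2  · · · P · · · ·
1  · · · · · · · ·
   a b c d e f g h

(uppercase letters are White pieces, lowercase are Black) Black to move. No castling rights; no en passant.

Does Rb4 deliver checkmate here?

no

After Rb4: white king on a8; in check: yes, from the black bishop on e4.
White has 3 legal replies: Ka7, Nb7, Nc6.
In check but a legal move exists → not checkmate.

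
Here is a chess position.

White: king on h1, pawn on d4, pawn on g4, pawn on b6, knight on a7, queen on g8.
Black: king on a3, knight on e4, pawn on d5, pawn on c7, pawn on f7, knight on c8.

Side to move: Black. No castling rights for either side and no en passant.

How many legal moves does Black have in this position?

22

Black to move; king on a3.
In check: no.
Legal moves: Ne7, Nxa7, Ncd6, Nxb6, Nf6, Ned6, Ng5, Nc5, Ng3+, Nc3, Nf2+, Nd2, Kb4, Ka4, Kb3, Kb2, Ka2, cxb6, f6, c6, f5, c5.
Count: 22.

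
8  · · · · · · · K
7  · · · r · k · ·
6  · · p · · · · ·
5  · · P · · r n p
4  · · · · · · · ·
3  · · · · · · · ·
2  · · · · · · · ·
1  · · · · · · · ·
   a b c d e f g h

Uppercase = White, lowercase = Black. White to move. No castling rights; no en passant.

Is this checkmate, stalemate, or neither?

White to move; white king on h8.
In check: no.
King squares — g7: attacked by Kf7; h7: attacked by Ng5; g8: attacked by Kf7.
Legal moves for White: none.
Not in check and no legal moves → stalemate.

stalemate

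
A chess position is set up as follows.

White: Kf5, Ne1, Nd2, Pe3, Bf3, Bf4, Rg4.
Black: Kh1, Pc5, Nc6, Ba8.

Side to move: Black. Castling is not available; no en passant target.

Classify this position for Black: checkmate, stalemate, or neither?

checkmate

Black to move; black king on h1.
In check: yes, from the white bishop on f3.
King squares — g1: attacked by Rg4; g2: attacked by Ne1; h2: attacked by Bf4.
Legal moves for Black: none.
In check with no legal moves → checkmate.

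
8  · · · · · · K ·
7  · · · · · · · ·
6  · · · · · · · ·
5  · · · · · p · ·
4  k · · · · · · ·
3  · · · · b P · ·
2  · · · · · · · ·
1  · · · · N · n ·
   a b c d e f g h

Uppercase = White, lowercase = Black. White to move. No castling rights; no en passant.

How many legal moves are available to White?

White to move; king on g8.
In check: no.
Legal moves: Kh8, Kf8, Kh7, Kg7, Kf7, Nd3, Ng2, Nc2, f4.
Count: 9.

9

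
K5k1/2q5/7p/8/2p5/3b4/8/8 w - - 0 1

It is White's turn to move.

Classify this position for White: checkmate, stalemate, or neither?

stalemate

White to move; white king on a8.
In check: no.
King squares — a7: attacked by Qc7; b7: attacked by Qc7; b8: attacked by Qc7.
Legal moves for White: none.
Not in check and no legal moves → stalemate.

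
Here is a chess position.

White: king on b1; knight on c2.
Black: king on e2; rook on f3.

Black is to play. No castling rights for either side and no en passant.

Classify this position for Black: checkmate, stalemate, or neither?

Black to move; black king on e2.
In check: no.
Legal moves for Black include: Rf8, Rf7, Rf6, Rf5, Rf4, Rh3, Rg3, Re3, Rd3, Rc3, Rb3+, Ra3, Rf2, Rf1+, Kd3, Kf2, Kd2, Kf1, ... (list truncated; more exist).
Black has legal moves and is not in check → neither.

neither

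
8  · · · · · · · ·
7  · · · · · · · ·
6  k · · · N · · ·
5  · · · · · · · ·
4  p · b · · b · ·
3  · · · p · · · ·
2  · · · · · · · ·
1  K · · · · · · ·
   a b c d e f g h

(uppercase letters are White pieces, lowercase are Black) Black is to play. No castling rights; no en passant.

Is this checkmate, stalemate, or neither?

neither

Black to move; black king on a6.
In check: no.
Legal moves for Black include: Kb7, Ka7, Kb6, Kb5, Ka5, Bb8, Bc7, Bh6, Bd6, Bg5, Be5+, Bg3, Be3, Bh2, Bd2, Bc1, Bxe6, Bd5, ... (list truncated; more exist).
Black has legal moves and is not in check → neither.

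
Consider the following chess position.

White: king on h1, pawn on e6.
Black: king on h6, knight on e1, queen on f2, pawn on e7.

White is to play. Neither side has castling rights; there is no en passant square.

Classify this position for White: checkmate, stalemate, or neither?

stalemate

White to move; white king on h1.
In check: no.
King squares — g1: attacked by Qf2; g2: attacked by Ne1; h2: attacked by Qf2.
Legal moves for White: none.
Not in check and no legal moves → stalemate.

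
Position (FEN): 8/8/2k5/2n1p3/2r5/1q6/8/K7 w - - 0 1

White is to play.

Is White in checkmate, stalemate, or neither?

White to move; white king on a1.
In check: no.
King squares — b1: attacked by Qb3; a2: attacked by Qb3; b2: attacked by Qb3.
Legal moves for White: none.
Not in check and no legal moves → stalemate.

stalemate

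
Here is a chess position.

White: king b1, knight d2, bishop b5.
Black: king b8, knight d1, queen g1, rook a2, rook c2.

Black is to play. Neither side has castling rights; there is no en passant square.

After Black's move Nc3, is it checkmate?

After Nc3: white king on b1; in check: yes, from the black queen on g1 and the black knight on c3.
King squares — a1: attacked by Qg1; c1: attacked by Qg1; a2: attacked by Rc2; b2: attacked by Ra2; c2: attacked by Ra2.
White has no legal moves → checkmate.

yes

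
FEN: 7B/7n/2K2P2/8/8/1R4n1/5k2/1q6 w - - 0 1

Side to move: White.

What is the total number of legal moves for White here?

White to move; king on c6.
In check: no.
Legal moves: Bg7, Kd7, Kc7, Kb7, Kd6, Kb6, Kd5, Kc5, Kb5, Rb8, Rb7, Rb6, Rb5, Rb4, Rxg3, Rf3+, Re3, Rd3, Rc3, Ra3, Rb2+, Rxb1, f7.
Count: 23.

23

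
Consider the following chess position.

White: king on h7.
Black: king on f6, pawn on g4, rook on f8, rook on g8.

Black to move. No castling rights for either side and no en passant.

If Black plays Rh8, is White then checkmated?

yes

After Rh8: white king on h7; in check: yes, from the black rook on h8.
King squares — g6: attacked by Kf6; h6: attacked by Rh8; g7: attacked by Kf6; g8: attacked by Rf8; h8: attacked by Rf8.
White has no legal moves → checkmate.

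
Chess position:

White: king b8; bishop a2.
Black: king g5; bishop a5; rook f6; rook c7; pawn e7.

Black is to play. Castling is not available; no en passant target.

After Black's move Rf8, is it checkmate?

yes

After Rf8: white king on b8; in check: yes, from the black rook on f8.
King squares — a7: attacked by Rc7; b7: attacked by Rc7; c7: attacked by Ba5; a8: attacked by Rf8; c8: attacked by Rc7.
White has no legal moves → checkmate.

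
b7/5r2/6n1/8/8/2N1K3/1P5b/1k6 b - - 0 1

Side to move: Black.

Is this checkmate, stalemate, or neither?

Black to move; black king on b1.
In check: yes, from the white knight on c3.
King squares — a1: available; c1: available; a2: attacked by Nc3; b2: available; c2: available.
Legal moves for Black: Kc2, Kxb2, Kc1, Ka1.
Black is in check but has 4 legal moves → neither.

neither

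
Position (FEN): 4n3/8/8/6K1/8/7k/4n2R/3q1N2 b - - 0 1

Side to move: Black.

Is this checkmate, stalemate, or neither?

Black to move; black king on h3.
In check: yes, from the white rook on h2.
King squares — g2: attacked by Rh2; h2: attacked by Nf1; g3: attacked by Nf1; g4: attacked by Kg5; h4: attacked by Rh2.
Legal moves for Black: none.
In check with no legal moves → checkmate.

checkmate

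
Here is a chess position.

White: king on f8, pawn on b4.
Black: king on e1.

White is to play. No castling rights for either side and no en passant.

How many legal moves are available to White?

White to move; king on f8.
In check: no.
Legal moves: Kg8, Ke8, Kg7, Kf7, Ke7, b5.
Count: 6.

6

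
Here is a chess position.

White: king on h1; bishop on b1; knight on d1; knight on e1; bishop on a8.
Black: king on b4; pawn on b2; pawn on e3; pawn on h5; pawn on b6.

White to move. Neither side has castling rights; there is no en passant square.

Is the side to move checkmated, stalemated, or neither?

neither

White to move; white king on h1.
In check: no.
Legal moves for White include: Bb7, Bc6, Bd5, Bae4, Bf3, Bg2, Kh2, Kg2, Kg1, Nf3, Nd3+, Ng2, Nc2+, Nxe3, Nc3, Nf2, Nxb2, Bh7, ... (list truncated; more exist).
White has legal moves and is not in check → neither.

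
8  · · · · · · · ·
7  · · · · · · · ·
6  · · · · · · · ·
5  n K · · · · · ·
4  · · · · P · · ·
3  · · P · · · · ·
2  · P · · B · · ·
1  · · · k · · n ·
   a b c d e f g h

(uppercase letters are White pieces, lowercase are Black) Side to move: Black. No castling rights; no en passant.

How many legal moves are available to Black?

Black to move; king on d1.
In check: yes, from the white bishop on e2.
Legal moves: Kxe2, Kd2, Kc2, Ke1, Kc1, Nxe2.
Count: 6.

6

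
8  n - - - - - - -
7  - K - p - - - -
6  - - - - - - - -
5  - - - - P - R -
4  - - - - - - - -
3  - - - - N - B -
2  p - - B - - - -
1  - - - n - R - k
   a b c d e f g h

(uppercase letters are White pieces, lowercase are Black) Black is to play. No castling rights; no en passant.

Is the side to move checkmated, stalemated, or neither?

Black to move; black king on h1.
In check: yes, from the white rook on f1.
King squares — g1: attacked by Rf1; g2: attacked by Ne3; h2: attacked by Bg3.
Legal moves for Black: none.
In check with no legal moves → checkmate.

checkmate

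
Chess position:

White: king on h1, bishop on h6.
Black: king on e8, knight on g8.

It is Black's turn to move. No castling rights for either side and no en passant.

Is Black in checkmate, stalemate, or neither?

neither

Black to move; black king on e8.
In check: no.
Legal moves for Black: Ne7, Nxh6, Nf6, Kd8, Kf7, Ke7, Kd7.
Black has 7 legal moves and is not in check → neither.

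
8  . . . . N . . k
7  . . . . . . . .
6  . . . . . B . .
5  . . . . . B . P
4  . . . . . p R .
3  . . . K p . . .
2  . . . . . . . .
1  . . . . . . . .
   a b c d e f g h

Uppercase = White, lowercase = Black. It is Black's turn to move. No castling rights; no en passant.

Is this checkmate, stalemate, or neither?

Black to move; black king on h8.
In check: yes, from the white bishop on f6.
King squares — g7: attacked by Rg4; h7: attacked by Bf5; g8: attacked by Rg4.
Legal moves for Black: none.
In check with no legal moves → checkmate.

checkmate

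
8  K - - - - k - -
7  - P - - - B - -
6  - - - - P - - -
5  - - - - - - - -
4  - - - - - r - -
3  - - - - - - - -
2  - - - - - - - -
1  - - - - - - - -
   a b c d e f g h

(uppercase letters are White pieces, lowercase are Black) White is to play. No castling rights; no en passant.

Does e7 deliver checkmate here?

no

After e7: black king on f8; in check: yes, from the white pawn on e7.
Black has 3 legal replies: Kg7, Kxf7, Kxe7.
In check but a legal move exists → not checkmate.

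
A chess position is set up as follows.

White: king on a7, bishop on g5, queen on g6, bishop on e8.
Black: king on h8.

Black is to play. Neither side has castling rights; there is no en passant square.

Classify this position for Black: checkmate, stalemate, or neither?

Black to move; black king on h8.
In check: no.
King squares — g7: attacked by Qg6; h7: attacked by Qg6; g8: attacked by Qg6.
Legal moves for Black: none.
Not in check and no legal moves → stalemate.

stalemate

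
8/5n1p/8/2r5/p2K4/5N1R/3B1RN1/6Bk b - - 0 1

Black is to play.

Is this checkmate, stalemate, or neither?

Black to move; black king on h1.
In check: yes, from the white rook on h3.
King squares — g1: attacked by Nf3; g2: attacked by Rf2; h2: attacked by Bg1.
Legal moves for Black: none.
In check with no legal moves → checkmate.

checkmate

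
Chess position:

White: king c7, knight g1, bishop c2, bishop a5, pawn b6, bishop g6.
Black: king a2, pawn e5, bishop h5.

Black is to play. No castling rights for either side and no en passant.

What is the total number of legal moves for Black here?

Black to move; king on a2.
In check: no.
Legal moves: Bxg6, Bg4, Bf3, Be2, Bd1, Ka3, Kb2, Ka1, e4.
Count: 9.

9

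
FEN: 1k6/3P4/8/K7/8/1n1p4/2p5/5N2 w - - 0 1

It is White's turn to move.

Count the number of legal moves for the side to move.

White to move; king on a5.
In check: yes, from the black knight on b3.
Legal moves: Kb6, Ka6, Kb5, Kb4, Ka4.
Count: 5.

5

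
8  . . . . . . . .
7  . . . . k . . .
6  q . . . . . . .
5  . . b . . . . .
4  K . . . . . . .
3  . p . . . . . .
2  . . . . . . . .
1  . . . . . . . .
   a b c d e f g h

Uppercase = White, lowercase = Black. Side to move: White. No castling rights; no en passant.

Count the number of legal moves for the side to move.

1

White to move; king on a4.
In check: yes, from the black queen on a6.
Legal moves: Kxb3.
Count: 1.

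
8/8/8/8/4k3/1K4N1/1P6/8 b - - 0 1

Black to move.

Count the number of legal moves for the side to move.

Black to move; king on e4.
In check: yes, from the white knight on g3.
Legal moves: Ke5, Kd5, Kf4, Kd4, Kf3, Ke3, Kd3.
Count: 7.

7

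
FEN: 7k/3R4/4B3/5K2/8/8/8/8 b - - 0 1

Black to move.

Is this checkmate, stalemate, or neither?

stalemate

Black to move; black king on h8.
In check: no.
King squares — g7: attacked by Rd7; h7: attacked by Rd7; g8: attacked by Be6.
Legal moves for Black: none.
Not in check and no legal moves → stalemate.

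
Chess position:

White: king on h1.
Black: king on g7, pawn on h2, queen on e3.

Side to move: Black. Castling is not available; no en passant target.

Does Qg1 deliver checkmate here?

yes

After Qg1: white king on h1; in check: yes, from the black queen on g1.
King squares — g1: attacked by Ph2; g2: attacked by Qg1; h2: attacked by Qg1.
White has no legal moves → checkmate.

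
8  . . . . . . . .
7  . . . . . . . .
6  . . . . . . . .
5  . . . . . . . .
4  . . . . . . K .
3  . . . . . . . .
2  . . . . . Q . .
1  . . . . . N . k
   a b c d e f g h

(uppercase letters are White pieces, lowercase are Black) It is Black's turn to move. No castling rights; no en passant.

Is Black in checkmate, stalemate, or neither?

stalemate

Black to move; black king on h1.
In check: no.
King squares — g1: attacked by Qf2; g2: attacked by Qf2; h2: attacked by Nf1.
Legal moves for Black: none.
Not in check and no legal moves → stalemate.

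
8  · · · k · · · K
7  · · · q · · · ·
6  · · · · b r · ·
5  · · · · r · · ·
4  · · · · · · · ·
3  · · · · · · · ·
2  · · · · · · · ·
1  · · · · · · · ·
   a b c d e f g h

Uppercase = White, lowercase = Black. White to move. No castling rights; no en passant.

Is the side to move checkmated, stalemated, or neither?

stalemate

White to move; white king on h8.
In check: no.
King squares — g7: attacked by Qd7; h7: attacked by Qd7; g8: attacked by Be6.
Legal moves for White: none.
Not in check and no legal moves → stalemate.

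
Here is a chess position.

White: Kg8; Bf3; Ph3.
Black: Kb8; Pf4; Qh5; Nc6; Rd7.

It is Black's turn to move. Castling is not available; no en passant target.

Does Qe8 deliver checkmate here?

yes

After Qe8: white king on g8; in check: yes, from the black queen on e8.
King squares — f7: attacked by Rd7; g7: attacked by Rd7; h7: attacked by Rd7; f8: attacked by Qe8; h8: attacked by Qe8.
White has no legal moves → checkmate.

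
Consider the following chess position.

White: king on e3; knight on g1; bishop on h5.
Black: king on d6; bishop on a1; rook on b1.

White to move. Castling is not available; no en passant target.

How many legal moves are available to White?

White to move; king on e3.
In check: no.
Legal moves: Be8, Bf7, Bg6, Bg4, Bf3, Be2, Bd1, Kf4, Ke4, Kf3, Kd3, Kf2, Ke2, Kd2, Nh3, Nf3, Ne2.
Count: 17.

17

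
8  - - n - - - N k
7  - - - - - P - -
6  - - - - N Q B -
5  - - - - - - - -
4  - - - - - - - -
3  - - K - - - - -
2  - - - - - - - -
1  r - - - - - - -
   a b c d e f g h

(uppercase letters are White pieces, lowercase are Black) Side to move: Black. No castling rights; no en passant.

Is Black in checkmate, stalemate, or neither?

checkmate

Black to move; black king on h8.
In check: yes, from the white queen on f6.
King squares — g7: attacked by Ne6; h7: attacked by Bg6; g8: attacked by Pf7.
Legal moves for Black: none.
In check with no legal moves → checkmate.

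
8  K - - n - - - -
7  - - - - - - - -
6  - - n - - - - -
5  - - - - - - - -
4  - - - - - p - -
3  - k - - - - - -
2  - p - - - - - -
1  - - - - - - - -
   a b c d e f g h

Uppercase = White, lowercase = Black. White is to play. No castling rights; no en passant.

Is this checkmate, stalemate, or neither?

stalemate

White to move; white king on a8.
In check: no.
King squares — a7: attacked by Nc6; b7: attacked by Nd8; b8: attacked by Nc6.
Legal moves for White: none.
Not in check and no legal moves → stalemate.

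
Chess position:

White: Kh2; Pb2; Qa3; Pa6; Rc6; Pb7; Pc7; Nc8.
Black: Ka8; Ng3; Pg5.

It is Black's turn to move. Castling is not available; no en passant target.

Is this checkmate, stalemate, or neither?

checkmate

Black to move; black king on a8.
In check: yes, from the white pawn on b7.
King squares — a7: attacked by Nc8; b7: attacked by Pa6; b8: attacked by Pc7.
Legal moves for Black: none.
In check with no legal moves → checkmate.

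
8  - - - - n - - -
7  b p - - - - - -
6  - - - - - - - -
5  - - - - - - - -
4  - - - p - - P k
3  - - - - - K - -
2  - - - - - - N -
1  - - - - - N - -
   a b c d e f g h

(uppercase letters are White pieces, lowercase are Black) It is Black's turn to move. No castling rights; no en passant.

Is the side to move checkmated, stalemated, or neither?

neither

Black to move; black king on h4.
In check: yes, from the white knight on g2.
King squares — g3: attacked by Nf1; h3: available; g4: attacked by Kf3; g5: available; h5: attacked by Pg4.
Legal moves for Black: Kg5, Kh3.
Black is in check but has 2 legal moves → neither.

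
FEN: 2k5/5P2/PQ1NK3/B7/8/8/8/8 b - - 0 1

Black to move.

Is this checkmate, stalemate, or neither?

checkmate

Black to move; black king on c8.
In check: yes, from the white knight on d6.
King squares — b7: attacked by Pa6; c7: attacked by Qb6; d7: attacked by Ke6; b8: attacked by Qb6; d8: attacked by Qb6.
Legal moves for Black: none.
In check with no legal moves → checkmate.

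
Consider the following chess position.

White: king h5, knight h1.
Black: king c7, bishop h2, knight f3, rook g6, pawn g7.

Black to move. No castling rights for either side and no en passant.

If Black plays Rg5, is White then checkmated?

After Rg5: white king on h5; in check: yes, from the black rook on g5.
King squares — g4: attacked by Rg5; h4: attacked by Nf3; g5: attacked by Nf3; g6: attacked by Rg5; h6: attacked by Pg7.
White has no legal moves → checkmate.

yes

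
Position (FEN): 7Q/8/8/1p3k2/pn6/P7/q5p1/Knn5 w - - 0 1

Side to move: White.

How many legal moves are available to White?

0

White to move; king on a1.
In check: yes, from the black queen on a2.
Legal moves: none.
Count: 0.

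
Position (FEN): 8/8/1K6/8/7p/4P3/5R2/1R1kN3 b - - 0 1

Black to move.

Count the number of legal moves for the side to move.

0

Black to move; king on d1.
In check: yes, from the white rook on b1.
Legal moves: none.
Count: 0.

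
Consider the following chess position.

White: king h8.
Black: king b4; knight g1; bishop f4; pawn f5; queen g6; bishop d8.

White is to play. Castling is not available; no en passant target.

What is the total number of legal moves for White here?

White to move; king on h8.
In check: no.
Legal moves: none.
Count: 0.

0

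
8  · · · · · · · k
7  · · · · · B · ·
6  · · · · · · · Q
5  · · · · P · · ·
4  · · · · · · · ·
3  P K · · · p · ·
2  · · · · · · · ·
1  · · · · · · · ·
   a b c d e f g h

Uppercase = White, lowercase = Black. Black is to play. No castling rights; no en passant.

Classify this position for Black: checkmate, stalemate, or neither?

checkmate

Black to move; black king on h8.
In check: yes, from the white queen on h6.
King squares — g7: attacked by Qh6; h7: attacked by Qh6; g8: attacked by Bf7.
Legal moves for Black: none.
In check with no legal moves → checkmate.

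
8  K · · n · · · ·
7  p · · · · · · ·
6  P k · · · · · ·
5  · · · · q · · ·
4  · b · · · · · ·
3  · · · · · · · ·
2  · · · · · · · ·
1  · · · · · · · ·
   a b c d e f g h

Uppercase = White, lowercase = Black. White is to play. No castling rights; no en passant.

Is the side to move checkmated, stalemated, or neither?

White to move; white king on a8.
In check: no.
King squares — a7: attacked by Kb6; b7: attacked by Kb6; b8: attacked by Qe5.
Legal moves for White: none.
Not in check and no legal moves → stalemate.

stalemate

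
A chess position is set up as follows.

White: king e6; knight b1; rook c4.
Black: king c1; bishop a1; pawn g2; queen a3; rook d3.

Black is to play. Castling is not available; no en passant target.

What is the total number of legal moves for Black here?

Black to move; king on c1.
In check: yes, from the white rook on c4.
Legal moves: Kb2, Kd1, Kxb1, Rc3, Qc3, Bc3.
Count: 6.

6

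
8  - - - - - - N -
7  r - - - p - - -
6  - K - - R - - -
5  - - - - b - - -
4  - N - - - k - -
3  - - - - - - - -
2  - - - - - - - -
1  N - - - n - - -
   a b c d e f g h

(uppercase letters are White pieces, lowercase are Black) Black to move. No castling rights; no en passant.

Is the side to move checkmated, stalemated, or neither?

neither

Black to move; black king on f4.
In check: no.
Legal moves for Black include: Ra8, Rd7, Rc7, Rb7+, Ra6+, Ra5, Ra4, Ra3, Ra2, Rxa1, Bh8, Bb8, Bg7, Bc7+, Bf6, Bd6, Bd4+, Bc3, ... (list truncated; more exist).
Black has legal moves and is not in check → neither.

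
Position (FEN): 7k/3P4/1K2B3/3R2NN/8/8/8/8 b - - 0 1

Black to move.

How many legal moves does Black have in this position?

Black to move; king on h8.
In check: no.
Legal moves: none.
Count: 0.

0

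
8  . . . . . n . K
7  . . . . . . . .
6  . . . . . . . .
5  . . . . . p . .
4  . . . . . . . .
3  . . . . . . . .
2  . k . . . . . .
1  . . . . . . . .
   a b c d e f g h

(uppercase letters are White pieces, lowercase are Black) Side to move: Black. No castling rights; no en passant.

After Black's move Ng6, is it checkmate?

After Ng6: white king on h8; in check: yes, from the black knight on g6.
White has 3 legal replies: Kg8, Kh7, Kg7.
In check but a legal move exists → not checkmate.

no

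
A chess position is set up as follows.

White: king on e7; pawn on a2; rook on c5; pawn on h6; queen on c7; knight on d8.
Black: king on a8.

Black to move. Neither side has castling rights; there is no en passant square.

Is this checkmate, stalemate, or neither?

stalemate

Black to move; black king on a8.
In check: no.
King squares — a7: attacked by Qc7; b7: attacked by Qc7; b8: attacked by Qc7.
Legal moves for Black: none.
Not in check and no legal moves → stalemate.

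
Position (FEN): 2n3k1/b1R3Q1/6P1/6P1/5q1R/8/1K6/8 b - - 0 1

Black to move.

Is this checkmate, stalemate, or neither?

Black to move; black king on g8.
In check: yes, from the white queen on g7.
King squares — f7: attacked by Pg6; g7: attacked by Rc7; h7: attacked by Rh4; f8: attacked by Qg7; h8: attacked by Rh4.
Legal moves for Black: none.
In check with no legal moves → checkmate.

checkmate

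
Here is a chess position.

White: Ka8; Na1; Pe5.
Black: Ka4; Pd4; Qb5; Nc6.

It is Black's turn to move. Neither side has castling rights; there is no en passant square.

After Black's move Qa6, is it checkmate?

yes

After Qa6: white king on a8; in check: yes, from the black queen on a6.
King squares — a7: attacked by Qa6; b7: attacked by Qa6; b8: attacked by Nc6.
White has no legal moves → checkmate.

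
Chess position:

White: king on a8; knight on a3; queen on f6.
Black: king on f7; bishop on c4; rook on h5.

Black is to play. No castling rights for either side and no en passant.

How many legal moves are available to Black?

Black to move; king on f7.
In check: yes, from the white queen on f6.
Legal moves: Kg8, Ke8, Kxf6.
Count: 3.

3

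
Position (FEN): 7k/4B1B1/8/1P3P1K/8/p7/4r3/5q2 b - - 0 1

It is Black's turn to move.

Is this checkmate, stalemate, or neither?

Black to move; black king on h8.
In check: yes, from the white bishop on g7.
Legal moves for Black: Kg8, Kh7, Kxg7.
Black is in check but has 3 legal moves → neither.

neither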